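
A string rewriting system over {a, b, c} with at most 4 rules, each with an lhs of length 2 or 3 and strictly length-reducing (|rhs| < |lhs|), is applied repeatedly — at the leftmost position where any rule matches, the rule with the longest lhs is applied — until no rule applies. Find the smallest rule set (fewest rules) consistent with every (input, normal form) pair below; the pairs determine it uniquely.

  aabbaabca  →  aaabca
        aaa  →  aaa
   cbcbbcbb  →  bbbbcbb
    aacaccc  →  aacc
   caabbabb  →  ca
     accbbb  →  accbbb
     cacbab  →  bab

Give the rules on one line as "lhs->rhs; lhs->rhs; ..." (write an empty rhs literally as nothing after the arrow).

abb->; cac->; cbc->bb

  | aabbaabca => aaabca
  | aaa
  | cbcbbcbb => bbbbcbb
  | aacaccc => aacc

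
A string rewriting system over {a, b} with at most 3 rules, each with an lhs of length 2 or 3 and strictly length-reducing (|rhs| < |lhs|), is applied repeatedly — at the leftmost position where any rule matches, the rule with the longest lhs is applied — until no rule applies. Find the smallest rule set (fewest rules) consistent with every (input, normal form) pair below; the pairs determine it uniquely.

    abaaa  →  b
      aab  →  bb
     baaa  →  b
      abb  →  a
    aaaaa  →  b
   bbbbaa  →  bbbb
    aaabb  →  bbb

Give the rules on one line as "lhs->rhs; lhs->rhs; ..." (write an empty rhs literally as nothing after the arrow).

  | abaaa => aaaa => baa => ba => b
  | aab => bb
  | baaa => baa => ba => b
  | abb => ab => a

aa->b; ab->a; ba->b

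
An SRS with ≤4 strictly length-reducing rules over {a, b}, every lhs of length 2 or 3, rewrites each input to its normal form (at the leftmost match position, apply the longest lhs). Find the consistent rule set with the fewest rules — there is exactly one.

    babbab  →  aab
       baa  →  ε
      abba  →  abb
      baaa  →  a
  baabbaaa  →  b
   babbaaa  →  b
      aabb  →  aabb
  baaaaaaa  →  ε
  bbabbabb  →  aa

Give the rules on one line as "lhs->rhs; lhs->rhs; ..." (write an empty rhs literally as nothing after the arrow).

  | babbab => bbbab => aab
  | baa => ε
  | abba => abb
  | baaa => a

aaa->b; ba->b; baa->; bbb->a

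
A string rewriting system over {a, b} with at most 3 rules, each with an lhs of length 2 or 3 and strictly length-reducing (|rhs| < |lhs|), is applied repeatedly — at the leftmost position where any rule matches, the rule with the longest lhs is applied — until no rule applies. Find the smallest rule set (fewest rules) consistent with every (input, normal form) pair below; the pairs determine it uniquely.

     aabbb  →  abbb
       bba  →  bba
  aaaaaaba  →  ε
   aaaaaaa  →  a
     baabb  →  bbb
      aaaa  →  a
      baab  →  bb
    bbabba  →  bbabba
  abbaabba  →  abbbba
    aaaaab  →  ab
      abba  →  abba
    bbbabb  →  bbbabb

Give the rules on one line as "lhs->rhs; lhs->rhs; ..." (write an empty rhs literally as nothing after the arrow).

aa->a; aba->; baa->b

  | aabbb => abbb
  | bba
  | aaaaaaba => aaaaaba => aaaaba => aaaba => aaba => aba => ε
  | aaaaaaa => aaaaaa => aaaaa => aaaa => aaa => aa => a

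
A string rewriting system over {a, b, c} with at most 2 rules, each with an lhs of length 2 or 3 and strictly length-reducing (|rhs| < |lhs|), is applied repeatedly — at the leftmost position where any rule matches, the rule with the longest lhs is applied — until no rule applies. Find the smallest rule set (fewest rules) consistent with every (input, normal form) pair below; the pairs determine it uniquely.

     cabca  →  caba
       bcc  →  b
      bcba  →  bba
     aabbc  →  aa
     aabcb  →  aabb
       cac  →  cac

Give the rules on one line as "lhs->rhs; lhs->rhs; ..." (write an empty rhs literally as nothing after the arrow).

bbc->; bc->b

  | cabca => caba
  | bcc => bc => b
  | bcba => bba
  | aabbc => aa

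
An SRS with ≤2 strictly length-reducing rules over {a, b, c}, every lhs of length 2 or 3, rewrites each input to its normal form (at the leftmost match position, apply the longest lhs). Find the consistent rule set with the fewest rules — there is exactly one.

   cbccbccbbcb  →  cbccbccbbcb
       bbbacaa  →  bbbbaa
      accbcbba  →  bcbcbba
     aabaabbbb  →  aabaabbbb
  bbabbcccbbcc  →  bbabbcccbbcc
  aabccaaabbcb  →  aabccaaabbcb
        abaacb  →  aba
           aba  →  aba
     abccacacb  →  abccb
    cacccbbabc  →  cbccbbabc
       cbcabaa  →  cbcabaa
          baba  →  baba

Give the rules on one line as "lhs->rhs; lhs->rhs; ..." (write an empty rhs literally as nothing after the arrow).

  | cbccbccbbcb
  | bbbacaa => bbbbaa
  | accbcbba => bcbcbba
  | aabaabbbb

ac->b; acb->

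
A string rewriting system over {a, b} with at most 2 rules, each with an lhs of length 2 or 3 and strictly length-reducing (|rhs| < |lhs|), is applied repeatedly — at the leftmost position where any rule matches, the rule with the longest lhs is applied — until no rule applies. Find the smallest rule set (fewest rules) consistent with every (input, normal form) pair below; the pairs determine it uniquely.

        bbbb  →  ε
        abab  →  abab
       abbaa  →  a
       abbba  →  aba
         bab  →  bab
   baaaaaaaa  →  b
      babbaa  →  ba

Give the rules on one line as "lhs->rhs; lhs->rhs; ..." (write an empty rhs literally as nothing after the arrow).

aa->; bb->

  | bbbb => bb => ε
  | abab
  | abbaa => aaa => a
  | abbba => aba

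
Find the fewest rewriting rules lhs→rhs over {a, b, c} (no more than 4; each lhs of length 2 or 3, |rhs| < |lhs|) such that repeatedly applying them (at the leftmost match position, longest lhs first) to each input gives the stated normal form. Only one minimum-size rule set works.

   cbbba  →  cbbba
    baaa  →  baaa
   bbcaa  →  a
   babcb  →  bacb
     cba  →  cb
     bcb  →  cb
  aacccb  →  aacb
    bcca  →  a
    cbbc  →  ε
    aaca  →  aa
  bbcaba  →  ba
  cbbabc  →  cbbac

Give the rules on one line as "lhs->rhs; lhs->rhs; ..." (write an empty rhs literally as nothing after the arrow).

bc->c; ca->; cba->cb; cc->

  | cbbba
  | baaa
  | bbcaa => bcaa => caa => a
  | babcb => bacb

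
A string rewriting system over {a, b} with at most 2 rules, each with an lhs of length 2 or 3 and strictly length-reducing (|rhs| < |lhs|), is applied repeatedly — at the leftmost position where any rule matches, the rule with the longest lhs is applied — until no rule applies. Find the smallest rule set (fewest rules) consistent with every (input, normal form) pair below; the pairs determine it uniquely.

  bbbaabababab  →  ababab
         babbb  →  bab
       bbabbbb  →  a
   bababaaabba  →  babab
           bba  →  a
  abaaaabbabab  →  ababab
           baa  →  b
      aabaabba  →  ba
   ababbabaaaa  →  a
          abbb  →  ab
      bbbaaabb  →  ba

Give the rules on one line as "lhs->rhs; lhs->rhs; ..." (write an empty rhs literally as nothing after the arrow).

aa->; bb->

  | bbbaabababab => baabababab => bbababab => ababab
  | babbb => bab
  | bbabbbb => abbbb => abb => a
  | bababaaabba => babababba => bababaa => babab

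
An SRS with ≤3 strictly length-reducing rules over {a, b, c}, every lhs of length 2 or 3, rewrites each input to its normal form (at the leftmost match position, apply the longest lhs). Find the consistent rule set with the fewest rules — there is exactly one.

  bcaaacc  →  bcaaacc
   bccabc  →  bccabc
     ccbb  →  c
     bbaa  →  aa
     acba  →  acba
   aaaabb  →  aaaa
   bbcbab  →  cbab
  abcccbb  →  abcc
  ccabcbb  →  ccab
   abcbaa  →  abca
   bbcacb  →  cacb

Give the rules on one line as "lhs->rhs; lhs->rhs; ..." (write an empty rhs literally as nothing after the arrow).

  | bcaaacc
  | bccabc
  | ccbb => c
  | bbaa => aa

baa->a; bb->; cbb->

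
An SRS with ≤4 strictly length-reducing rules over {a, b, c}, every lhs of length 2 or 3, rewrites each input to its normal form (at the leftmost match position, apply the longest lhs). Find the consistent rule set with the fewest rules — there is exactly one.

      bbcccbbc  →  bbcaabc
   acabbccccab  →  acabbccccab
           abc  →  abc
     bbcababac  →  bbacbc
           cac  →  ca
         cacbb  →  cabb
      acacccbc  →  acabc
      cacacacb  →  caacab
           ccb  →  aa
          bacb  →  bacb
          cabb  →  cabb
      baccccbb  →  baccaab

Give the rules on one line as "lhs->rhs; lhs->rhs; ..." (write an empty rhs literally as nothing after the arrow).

aba->cb; cac->ca; ccb->aa

  | bbcccbbc => bbcaabc
  | acabbccccab
  | abc
  | bbcababac => bbccbbac => bbaabac => bbacbc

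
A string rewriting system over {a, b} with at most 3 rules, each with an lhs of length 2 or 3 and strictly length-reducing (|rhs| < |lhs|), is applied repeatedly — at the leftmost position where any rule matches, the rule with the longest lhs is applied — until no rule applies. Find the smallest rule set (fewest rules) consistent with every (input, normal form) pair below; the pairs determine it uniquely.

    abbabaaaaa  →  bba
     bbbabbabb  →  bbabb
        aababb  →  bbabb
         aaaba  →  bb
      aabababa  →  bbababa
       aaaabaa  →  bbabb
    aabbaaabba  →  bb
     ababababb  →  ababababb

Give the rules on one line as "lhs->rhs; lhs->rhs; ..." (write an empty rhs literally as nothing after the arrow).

aa->b; aaa->bb; bbb->aa

  | abbabaaaaa => abbabbbaa => abbaaaaa => abbbbaa => aaabaa => bbbaa => aaaa => bba
  | bbbabbabb => aaabbabb => bbbbabb => aababb => bbabb
  | aababb => bbabb
  | aaaba => bbba => aaa => bb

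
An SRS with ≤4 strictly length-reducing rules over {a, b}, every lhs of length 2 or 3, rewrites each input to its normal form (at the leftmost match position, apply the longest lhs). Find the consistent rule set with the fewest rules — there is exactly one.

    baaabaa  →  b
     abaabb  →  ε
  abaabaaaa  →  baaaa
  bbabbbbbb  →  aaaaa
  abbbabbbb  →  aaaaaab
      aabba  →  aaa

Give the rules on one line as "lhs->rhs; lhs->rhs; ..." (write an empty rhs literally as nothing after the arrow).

aba->b; bab->b; bb->; bbb->aa

  | baaabaa => baaba => bab => b
  | abaabb => babb => bb => ε
  | abaabaaaa => babaaaa => baaaa
  | bbabbbbbb => abbbbbb => aaabbb => aaaaa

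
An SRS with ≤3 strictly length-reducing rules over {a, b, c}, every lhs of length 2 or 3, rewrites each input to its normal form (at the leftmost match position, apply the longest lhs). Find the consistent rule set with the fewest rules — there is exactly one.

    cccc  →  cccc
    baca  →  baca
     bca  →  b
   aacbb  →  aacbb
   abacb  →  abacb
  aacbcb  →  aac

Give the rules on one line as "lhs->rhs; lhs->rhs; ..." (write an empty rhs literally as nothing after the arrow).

  | cccc
  | baca
  | bca => b
  | aacbb

bca->b; bcb->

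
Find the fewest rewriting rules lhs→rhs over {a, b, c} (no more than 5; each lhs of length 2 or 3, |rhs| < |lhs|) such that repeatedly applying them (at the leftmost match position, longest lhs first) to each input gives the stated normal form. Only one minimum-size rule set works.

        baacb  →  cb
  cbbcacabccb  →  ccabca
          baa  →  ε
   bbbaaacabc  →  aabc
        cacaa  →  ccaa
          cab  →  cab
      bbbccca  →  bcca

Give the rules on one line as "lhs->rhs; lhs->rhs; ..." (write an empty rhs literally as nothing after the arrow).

  | baacb => cb
  | cbbcacabccb => caacabccb => cacabccb => ccabccb => ccabca
  | baa => ε
  | bbbaaacabc => bbacabc => bbcabc => aabc

ac->c; baa->; bbc->a; ccb->ca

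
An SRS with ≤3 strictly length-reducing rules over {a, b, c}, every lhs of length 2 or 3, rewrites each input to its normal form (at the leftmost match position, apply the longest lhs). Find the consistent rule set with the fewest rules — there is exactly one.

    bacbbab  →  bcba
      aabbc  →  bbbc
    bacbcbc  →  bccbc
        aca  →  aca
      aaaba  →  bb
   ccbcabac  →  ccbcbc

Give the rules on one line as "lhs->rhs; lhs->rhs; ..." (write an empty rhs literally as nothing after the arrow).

aa->b; ab->a; acb->c

  | bacbbab => bcbab => bcba
  | aabbc => bbbc
  | bacbcbc => bccbc
  | aca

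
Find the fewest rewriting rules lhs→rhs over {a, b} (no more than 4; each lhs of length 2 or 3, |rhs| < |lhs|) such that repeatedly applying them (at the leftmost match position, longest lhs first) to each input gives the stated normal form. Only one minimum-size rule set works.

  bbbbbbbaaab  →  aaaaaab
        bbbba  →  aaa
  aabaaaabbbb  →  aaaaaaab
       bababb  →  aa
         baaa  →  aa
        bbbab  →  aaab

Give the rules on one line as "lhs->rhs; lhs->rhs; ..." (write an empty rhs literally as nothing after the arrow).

ba->a; baa->a; bb->; bbb->aa

  | bbbbbbbaaab => aabbbbaaab => aaaabaaab => aaaaaab
  | bbbba => aaba => aaa
  | aabaaaabbbb => aaaaabbbb => aaaaaaab
  | bababb => ababb => aabb => aa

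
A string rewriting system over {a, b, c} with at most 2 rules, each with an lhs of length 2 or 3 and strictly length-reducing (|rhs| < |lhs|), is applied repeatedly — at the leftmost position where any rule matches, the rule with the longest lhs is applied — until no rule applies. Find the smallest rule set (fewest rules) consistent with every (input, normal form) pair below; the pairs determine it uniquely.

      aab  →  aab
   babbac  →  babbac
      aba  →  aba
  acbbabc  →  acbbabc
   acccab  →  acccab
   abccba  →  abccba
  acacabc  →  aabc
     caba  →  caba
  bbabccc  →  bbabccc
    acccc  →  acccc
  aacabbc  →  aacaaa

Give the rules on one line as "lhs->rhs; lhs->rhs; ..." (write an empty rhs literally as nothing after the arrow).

bbc->aa; cac->

  | aab
  | babbac
  | aba
  | acbbabc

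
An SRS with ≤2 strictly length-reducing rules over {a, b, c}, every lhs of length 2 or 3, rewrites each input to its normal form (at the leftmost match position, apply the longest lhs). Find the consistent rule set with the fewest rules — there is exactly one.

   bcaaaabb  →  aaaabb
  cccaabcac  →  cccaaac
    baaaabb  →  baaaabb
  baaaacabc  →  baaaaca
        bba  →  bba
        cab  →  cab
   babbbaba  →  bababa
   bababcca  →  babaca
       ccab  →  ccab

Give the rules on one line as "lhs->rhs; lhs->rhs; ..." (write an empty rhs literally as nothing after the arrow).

bbb->b; bc->

  | bcaaaabb => aaaabb
  | cccaabcac => cccaaac
  | baaaabb
  | baaaacabc => baaaaca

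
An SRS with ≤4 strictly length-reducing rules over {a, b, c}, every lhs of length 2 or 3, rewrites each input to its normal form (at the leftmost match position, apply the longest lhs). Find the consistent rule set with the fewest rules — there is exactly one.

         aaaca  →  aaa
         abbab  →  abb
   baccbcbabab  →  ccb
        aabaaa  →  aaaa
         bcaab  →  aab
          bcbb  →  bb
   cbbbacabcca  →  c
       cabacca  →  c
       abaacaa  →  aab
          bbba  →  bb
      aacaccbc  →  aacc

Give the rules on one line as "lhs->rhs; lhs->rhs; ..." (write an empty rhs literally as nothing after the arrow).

ba->; bc->; ca->; caa->b

  | aaaca => aaa
  | abbab => abb
  | baccbcbabab => ccbcbabab => ccbabab => ccbab => ccb
  | aabaaa => aaaa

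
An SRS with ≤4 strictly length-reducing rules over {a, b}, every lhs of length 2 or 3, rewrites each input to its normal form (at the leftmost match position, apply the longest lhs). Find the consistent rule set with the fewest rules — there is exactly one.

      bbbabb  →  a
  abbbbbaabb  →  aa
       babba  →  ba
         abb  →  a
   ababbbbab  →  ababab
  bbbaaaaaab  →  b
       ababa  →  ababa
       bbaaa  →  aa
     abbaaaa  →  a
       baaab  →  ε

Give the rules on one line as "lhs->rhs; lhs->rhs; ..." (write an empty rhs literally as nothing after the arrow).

aaa->; bb->; bba->; bbb->

  | bbbabb => abb => a
  | abbbbbaabb => abbaabb => aabb => aa
  | babba => ba
  | abb => a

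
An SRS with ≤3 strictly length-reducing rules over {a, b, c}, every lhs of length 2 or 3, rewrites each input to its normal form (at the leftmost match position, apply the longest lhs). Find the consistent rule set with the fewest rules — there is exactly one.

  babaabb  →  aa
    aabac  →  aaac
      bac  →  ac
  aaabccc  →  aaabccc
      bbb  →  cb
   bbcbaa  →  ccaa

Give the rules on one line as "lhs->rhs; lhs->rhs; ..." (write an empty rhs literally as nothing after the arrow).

  | babaabb => abaabb => aaabb => aa
  | aabac => aaac
  | bac => ac
  | aaabccc

abb->; ba->a; bb->c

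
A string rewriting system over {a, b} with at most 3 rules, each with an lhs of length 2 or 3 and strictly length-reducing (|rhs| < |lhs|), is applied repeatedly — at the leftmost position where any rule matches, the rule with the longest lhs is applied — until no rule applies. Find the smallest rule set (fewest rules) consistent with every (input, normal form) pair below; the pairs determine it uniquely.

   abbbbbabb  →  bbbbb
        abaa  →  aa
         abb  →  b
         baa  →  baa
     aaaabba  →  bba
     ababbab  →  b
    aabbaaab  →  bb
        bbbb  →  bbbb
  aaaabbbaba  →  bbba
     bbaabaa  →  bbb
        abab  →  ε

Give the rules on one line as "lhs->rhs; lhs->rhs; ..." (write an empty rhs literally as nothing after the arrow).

aaa->b; ab->

  | abbbbbabb => bbbbabb => bbbbb
  | abaa => aa
  | abb => b
  | baa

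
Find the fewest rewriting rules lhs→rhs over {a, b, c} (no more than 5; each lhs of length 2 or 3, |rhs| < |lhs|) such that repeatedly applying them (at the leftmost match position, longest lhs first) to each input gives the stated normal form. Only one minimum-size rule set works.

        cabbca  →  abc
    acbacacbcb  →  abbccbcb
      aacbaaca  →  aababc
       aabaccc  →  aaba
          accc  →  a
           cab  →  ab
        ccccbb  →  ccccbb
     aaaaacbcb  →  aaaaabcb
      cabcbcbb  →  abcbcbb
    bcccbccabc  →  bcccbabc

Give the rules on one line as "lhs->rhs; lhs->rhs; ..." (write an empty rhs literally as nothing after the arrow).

ac->a; aca->bc; bba->bc; ca->a

  | cabbca => abbca => abba => abc
  | acbacacbcb => abacacbcb => abbccbcb
  | aacbaaca => aabaaca => aababc
  | aabaccc => aabacc => aabac => aaba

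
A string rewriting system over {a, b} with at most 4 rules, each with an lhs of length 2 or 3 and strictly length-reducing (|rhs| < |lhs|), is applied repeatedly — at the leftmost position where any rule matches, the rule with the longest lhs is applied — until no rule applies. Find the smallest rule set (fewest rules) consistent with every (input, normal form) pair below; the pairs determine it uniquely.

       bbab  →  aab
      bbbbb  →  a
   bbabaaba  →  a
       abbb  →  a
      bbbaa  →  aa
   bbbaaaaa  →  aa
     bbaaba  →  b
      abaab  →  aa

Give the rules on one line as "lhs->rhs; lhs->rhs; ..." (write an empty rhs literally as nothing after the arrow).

aaa->; ba->b; bb->a; bbb->

  | bbab => aab
  | bbbbb => bb => a
  | bbabaaba => aabaaba => aababa => aabba => aaaa => a
  | abbb => a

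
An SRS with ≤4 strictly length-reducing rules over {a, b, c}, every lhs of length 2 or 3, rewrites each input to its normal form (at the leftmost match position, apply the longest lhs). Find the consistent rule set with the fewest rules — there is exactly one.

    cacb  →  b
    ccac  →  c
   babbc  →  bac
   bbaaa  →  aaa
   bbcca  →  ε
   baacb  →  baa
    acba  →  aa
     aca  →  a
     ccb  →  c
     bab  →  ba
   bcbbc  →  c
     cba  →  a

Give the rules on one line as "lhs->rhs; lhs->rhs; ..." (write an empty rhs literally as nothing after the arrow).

ab->a; bb->; ca->b; cb->

  | cacb => bcb => b
  | ccac => cbc => c
  | babbc => babc => bac
  | bbaaa => aaa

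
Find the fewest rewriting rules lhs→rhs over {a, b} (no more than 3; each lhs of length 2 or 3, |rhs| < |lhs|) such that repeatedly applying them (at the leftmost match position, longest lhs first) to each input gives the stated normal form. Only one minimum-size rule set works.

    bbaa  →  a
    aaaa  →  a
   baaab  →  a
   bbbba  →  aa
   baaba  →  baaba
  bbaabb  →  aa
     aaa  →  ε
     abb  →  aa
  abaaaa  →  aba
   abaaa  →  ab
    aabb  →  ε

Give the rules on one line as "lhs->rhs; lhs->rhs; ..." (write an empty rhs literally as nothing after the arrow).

  | bbaa => bba => bb => a
  | aaaa => a
  | baaab => bb => a
  | bbbba => abba => abb => aa

aaa->; bb->a; bba->bb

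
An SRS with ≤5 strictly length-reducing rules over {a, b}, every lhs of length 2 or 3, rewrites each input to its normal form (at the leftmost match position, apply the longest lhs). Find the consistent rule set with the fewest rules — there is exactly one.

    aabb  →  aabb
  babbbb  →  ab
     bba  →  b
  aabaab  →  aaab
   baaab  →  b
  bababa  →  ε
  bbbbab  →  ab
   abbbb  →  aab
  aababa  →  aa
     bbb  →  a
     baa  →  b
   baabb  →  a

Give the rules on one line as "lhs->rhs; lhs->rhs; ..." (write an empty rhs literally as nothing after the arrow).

aba->a; ba->; baa->b; bbb->a

  | aabb
  | babbbb => bbbb => ab
  | bba => b
  | aabaab => aaab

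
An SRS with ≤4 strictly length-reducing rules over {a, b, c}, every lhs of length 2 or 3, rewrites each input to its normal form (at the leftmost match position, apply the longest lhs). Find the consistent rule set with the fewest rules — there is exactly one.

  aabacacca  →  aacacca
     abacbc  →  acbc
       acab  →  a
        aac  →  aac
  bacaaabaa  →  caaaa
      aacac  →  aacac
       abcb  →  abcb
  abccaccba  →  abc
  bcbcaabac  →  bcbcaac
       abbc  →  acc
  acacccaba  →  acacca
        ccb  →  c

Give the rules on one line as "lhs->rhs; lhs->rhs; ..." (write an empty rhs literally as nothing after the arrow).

ba->; bb->c; cab->; ccb->bb

  | aabacacca => aacacca
  | abacbc => acbc
  | acab => a
  | aac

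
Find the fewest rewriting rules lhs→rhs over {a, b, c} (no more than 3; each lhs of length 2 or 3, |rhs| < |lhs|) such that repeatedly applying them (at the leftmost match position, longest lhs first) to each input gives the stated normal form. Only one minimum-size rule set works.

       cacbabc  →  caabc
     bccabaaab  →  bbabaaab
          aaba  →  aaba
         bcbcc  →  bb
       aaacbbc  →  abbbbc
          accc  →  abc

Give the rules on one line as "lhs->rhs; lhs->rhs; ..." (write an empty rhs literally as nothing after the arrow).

  | cacbabc => caabc
  | bccabaaab => bbabaaab
  | aaba
  | bcbcc => bcc => bb

aac->bb; cb->; cc->b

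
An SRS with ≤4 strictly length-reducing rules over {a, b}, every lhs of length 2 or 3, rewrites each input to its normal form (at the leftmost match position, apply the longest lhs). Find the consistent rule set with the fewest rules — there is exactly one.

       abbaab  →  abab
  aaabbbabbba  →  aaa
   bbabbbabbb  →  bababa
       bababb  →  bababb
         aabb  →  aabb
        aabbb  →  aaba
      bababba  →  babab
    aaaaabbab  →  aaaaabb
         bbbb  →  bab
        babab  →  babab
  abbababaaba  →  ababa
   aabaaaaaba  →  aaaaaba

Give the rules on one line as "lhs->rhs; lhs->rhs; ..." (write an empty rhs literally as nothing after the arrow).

  | abbaab => abab
  | aaabbbabbba => aaabaabbba => aaabbba => aaabaa => aaa
  | bbabbbabbb => bbbbabbb => bababbb => bababa
  | bababb

baa->; bba->b; bbb->ba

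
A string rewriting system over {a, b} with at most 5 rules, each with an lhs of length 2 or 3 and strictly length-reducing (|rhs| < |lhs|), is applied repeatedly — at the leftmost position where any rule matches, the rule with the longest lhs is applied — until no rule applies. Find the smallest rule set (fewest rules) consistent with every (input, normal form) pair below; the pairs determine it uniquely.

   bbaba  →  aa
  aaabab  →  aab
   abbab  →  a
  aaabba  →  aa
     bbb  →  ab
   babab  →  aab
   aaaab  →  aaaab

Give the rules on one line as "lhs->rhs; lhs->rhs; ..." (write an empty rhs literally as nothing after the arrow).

  | bbaba => aaba => aa
  | aaabab => aaabb => aab
  | abbab => bab => bb => a
  | aaabba => aaba => aa

abb->b; ba->; bab->bb; bb->a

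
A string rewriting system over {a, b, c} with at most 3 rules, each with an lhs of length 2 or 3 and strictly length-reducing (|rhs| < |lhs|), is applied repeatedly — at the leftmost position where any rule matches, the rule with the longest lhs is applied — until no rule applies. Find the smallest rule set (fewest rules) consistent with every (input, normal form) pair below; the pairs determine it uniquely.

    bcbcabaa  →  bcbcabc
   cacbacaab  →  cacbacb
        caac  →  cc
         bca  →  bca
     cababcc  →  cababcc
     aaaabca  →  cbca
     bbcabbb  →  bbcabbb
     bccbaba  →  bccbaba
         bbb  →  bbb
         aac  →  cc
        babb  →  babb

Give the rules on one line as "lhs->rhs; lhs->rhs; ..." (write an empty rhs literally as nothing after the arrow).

aa->c; caa->c

  | bcbcabaa => bcbcabc
  | cacbacaab => cacbacb
  | caac => cc
  | bca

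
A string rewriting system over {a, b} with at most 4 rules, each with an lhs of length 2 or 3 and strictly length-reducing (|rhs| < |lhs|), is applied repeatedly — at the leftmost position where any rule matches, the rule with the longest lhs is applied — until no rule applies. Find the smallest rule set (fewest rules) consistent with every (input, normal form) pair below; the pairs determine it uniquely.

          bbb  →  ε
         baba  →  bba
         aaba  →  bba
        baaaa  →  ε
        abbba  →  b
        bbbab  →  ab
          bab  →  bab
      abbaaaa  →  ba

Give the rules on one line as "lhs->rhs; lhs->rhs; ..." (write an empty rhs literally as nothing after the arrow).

  | bbb => ε
  | baba => bba
  | aaba => bba
  | baaaa => bbaa => bbb => ε

aa->b; aba->ba; bbb->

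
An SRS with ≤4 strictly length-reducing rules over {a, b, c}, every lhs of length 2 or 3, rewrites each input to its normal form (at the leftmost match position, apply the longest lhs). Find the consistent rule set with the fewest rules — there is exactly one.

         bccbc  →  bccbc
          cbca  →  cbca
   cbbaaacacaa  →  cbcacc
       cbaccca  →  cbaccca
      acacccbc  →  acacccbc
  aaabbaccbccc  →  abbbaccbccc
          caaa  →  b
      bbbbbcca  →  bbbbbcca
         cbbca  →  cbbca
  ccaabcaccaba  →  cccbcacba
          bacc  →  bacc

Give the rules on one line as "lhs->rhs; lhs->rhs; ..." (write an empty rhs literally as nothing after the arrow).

  | bccbc
  | cbca
  | cbbaaacacaa => cbbabcacaa => cbcacaa => cbcacc
  | cbaccca

aa->c; aaa->ab; bab->; cab->b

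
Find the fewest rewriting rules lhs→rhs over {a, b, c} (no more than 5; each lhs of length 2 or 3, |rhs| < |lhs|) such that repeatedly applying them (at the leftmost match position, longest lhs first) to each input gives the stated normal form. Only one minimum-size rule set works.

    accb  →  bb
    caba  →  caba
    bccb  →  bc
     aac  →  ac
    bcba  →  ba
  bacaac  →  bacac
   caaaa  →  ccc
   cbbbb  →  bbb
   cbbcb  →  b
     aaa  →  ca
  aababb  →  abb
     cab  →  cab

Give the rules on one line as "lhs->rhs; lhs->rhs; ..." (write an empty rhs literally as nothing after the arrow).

aa->c; aac->ac; acc->b; cb->

  | accb => bb
  | caba
  | bccb => bc
  | aac => ac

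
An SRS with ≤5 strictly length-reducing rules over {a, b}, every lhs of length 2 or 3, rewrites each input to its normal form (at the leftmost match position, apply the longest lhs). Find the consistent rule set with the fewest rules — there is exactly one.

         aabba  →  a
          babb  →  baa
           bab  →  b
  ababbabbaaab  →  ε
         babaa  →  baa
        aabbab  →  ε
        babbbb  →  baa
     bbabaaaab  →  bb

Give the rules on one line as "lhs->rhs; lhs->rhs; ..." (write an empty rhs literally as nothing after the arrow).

aaa->a; aab->ab; ab->; abb->aa

  | aabba => abba => aaa => a
  | babb => baa
  | bab => b
  | ababbabbaaab => abbabbaaab => aaabbaaab => abbaaab => aaaaab => aaab => ab => ε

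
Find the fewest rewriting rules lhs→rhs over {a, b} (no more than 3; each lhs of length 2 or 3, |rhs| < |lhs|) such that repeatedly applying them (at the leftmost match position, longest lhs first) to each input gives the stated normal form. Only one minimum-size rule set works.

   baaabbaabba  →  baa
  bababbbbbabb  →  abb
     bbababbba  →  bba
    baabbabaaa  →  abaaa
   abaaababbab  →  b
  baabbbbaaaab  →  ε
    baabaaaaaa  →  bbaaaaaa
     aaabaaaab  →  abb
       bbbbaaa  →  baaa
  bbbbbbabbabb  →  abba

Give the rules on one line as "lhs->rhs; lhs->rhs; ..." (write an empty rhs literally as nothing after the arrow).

aab->b; bab->ba; bbb->

  | baaabbaabba => babbaabba => babaabba => baaabba => babba => baba => baa
  | bababbbbbabb => baabbbbbabb => bbbbbbabb => bbbabb => abb
  | bbababbba => bbaabbba => bbbbba => bba
  | baabbabaaa => bbbabaaa => abaaa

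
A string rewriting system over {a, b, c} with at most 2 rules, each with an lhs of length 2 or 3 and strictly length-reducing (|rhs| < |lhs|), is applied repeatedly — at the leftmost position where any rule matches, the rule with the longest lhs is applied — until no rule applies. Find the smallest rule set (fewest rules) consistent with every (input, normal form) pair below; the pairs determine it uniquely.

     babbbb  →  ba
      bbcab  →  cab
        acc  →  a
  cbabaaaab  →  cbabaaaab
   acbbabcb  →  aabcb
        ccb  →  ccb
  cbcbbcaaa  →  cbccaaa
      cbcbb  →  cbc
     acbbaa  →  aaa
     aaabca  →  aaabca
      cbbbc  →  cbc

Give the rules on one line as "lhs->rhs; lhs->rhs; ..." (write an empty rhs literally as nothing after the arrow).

  | babbbb => babb => ba
  | bbcab => cab
  | acc => ac => a
  | cbabaaaab

ac->a; bb->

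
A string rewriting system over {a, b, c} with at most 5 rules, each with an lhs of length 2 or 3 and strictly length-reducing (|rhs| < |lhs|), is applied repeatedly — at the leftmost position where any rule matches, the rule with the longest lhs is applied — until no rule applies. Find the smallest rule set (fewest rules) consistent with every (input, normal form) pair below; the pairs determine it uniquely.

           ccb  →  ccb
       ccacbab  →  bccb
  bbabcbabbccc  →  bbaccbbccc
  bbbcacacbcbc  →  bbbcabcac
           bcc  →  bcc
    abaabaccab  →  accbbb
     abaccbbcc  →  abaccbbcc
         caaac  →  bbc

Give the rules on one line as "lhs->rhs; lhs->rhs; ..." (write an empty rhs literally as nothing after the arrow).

  | ccb
  | ccacbab => bbcbab => bcaab => bccb
  | bbabcbabbccc => bbacaabbccc => bbaccbbccc
  | bbbcacacbcbc => bbbcaccacbc => bbbcabbcbc => bbbcabcac

aa->c; acb->ca; bcb->ca; cca->bb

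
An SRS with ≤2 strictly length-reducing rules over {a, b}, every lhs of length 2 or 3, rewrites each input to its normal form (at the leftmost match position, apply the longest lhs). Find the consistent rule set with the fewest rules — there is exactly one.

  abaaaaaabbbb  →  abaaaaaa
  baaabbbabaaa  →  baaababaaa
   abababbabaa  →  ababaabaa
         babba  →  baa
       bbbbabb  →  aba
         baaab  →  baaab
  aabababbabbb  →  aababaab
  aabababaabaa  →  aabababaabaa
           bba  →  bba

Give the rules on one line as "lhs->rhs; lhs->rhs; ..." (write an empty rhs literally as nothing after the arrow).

abb->a; bbb->a

  | abaaaaaabbbb => abaaaaaabb => abaaaaaa
  | baaabbbabaaa => baaababaaa
  | abababbabaa => ababaabaa
  | babba => baa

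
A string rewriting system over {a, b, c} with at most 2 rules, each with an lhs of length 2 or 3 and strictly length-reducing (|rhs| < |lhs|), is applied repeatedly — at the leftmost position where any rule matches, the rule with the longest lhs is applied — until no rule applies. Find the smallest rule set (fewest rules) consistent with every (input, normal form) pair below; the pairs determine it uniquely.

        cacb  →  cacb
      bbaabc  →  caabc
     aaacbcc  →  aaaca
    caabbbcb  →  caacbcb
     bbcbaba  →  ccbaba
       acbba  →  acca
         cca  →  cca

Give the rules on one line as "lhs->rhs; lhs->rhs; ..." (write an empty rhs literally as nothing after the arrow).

  | cacb
  | bbaabc => caabc
  | aaacbcc => aaaca
  | caabbbcb => caacbcb

bb->c; bcc->a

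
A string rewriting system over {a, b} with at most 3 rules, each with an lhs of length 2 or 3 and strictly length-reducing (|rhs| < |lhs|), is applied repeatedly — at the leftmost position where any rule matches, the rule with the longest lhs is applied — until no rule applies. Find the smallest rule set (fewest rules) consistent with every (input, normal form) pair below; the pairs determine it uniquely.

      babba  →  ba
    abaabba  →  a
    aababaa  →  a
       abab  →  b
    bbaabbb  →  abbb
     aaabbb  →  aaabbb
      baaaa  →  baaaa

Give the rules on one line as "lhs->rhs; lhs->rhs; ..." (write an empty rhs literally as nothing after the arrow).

  | babba => ba
  | abaabba => abba => a
  | aababaa => abaa => a
  | abab => b

aba->; bba->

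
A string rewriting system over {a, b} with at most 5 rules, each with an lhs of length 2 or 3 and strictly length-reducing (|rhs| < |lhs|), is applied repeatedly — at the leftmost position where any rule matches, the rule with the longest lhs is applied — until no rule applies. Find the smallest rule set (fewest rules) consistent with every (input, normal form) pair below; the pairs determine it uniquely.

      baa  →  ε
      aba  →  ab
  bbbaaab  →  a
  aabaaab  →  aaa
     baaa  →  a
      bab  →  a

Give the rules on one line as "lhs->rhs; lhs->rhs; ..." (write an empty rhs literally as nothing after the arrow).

  | baa => ε
  | aba => ab
  | bbbaaab => abaaab => aab => a
  | aabaaab => aaaab => aaa

aab->a; ba->b; baa->; bb->a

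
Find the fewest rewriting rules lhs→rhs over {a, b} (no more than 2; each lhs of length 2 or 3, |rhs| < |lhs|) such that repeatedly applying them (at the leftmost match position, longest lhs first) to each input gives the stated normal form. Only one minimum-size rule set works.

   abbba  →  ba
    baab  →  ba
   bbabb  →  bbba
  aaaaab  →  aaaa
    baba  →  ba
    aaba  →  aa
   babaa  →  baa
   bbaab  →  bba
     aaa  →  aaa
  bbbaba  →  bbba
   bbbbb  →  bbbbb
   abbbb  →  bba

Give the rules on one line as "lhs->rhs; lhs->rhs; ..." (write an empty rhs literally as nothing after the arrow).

  | abbba => baba => ba
  | baab => ba
  | bbabb => bbba
  | aaaaab => aaaa

ab->; abb->ba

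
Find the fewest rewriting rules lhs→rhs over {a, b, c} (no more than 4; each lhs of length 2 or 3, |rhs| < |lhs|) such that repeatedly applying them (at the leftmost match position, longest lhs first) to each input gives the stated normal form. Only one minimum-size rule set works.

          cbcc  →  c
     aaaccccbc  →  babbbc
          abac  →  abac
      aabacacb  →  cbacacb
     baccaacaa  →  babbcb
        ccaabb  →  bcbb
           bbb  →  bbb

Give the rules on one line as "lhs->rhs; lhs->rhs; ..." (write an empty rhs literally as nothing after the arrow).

aa->b; aab->cb; cbc->; cc->b

  | cbcc => c
  | aaaccccbc => baccccbc => babccbc => babbbc
  | abac
  | aabacacb => cbacacb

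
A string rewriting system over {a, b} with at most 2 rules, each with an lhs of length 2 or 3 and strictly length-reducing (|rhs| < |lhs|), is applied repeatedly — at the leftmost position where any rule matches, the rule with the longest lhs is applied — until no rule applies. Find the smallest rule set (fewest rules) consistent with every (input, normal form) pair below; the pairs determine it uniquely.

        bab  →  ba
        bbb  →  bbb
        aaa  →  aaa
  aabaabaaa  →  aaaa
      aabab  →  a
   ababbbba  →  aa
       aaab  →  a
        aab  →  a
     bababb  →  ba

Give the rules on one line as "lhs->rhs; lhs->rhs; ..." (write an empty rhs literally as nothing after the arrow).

  | bab => ba
  | bbb
  | aaa
  | aabaabaaa => abaabaaa => aaabaaa => aabaaa => abaaa => aaaa

aab->ab; ab->a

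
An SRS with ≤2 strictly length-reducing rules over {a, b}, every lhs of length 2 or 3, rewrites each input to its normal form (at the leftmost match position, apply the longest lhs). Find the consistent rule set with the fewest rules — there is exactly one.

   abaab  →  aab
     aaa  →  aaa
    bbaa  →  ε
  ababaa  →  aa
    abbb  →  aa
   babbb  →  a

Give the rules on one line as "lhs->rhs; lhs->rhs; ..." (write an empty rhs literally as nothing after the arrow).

  | abaab => aab
  | aaa
  | bbaa => ba => ε
  | ababaa => abaa => aa

ba->; bbb->a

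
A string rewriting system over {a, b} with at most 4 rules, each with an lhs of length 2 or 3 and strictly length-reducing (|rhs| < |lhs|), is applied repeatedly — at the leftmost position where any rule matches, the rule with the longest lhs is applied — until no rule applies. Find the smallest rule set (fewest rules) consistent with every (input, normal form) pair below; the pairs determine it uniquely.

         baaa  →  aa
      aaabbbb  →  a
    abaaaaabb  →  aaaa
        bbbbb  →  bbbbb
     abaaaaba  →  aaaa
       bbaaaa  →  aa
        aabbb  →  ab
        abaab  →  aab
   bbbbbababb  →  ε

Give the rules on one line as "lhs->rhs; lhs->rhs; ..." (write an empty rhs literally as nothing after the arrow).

abb->; ba->; bab->a

  | baaa => aa
  | aaabbbb => aabb => a
  | abaaaaabb => aaaaabb => aaaa
  | bbbbb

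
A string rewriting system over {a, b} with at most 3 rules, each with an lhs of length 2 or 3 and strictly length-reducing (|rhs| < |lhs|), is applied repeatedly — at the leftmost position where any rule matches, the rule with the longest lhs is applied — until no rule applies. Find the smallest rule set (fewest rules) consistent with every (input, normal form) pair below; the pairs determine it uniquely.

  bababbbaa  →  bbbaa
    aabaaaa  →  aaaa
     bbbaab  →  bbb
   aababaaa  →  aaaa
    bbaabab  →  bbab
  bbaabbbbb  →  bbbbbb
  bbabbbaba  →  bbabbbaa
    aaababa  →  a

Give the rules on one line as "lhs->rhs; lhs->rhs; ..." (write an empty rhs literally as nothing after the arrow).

aab->; aba->aa

  | bababbbaa => baabbbaa => bbbaa
  | aabaaaa => aaaa
  | bbbaab => bbb
  | aababaaa => abaaa => aaaa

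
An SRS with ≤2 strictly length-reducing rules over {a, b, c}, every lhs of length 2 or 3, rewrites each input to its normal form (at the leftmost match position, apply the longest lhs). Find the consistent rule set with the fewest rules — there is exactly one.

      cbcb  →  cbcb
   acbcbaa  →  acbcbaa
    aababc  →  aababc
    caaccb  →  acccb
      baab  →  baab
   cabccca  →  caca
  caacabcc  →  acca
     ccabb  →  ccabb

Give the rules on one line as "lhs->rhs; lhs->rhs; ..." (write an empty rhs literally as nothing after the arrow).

  | cbcb
  | acbcbaa
  | aababc
  | caaccb => acccb

bcc->; caa->ac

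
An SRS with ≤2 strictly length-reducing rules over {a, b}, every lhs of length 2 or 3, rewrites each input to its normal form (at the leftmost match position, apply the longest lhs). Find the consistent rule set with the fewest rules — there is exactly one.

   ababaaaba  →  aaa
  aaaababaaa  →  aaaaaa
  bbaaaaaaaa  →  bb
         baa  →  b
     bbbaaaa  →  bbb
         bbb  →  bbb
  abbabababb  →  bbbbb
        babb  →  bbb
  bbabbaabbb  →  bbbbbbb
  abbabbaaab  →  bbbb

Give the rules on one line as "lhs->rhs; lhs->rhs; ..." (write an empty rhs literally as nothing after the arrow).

  | ababaaaba => abaaaba => aaaba => aaa
  | aaaababaaa => aaaabaaa => aaaaaa
  | bbaaaaaaaa => bbaaaaaaa => bbaaaaaa => bbaaaaa => bbaaaa => bbaaa => bbaa => bba => bb
  | baa => ba => b

ab->; ba->b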